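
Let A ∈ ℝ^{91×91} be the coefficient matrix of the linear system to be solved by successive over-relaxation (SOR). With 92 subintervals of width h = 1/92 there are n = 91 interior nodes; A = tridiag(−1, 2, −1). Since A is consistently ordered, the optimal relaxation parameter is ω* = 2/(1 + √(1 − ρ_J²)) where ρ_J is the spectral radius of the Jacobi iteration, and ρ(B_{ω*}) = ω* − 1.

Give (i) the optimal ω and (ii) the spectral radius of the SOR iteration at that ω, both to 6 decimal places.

ω* = 1.933972, ρ_SOR = 0.933972

ρ_J = max_k |cos(kπ/92)| = cos(π/92) = 0.999417
√(1−ρ_J²) simplifies to sin(π/92) = 0.0341411.
So ω* = 2/1.0341411 = 1.933972 (Young).
Hence ρ(B_{ω*}) = 1.933972 − 1 = 0.933972.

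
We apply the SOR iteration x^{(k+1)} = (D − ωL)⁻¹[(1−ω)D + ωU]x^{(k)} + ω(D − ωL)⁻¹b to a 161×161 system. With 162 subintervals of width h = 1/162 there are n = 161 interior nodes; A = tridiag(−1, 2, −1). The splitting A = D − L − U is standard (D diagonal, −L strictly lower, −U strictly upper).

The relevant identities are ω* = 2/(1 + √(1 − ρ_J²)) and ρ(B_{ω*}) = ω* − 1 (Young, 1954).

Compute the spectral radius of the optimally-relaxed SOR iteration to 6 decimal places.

ρ_SOR = 0.961955

[ρ_J] n=161: ρ(B_J) = cos(π/(n+1)) = cos(π/162) = 0.999812.
√(1−ρ_J²) = |sin(π/162)| = 0.0193913
ω* = 2 / (1 + 0.0193913) = 2 / 1.0193913 ≈ 1.961955.
[ρ_SOR] ω* − 1 = 0.961955.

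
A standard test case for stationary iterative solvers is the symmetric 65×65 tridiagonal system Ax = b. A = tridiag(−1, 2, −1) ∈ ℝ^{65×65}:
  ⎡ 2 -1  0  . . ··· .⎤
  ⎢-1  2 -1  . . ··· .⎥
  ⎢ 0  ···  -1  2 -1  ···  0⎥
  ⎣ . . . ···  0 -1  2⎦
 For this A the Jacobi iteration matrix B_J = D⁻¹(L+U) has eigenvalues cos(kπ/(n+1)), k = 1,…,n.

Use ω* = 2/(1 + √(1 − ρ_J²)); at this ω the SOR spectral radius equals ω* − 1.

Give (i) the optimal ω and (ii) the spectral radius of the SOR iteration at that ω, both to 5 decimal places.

spectrum of D⁻¹(L+U) = {cos(kπ/66) : 1≤k≤65}; ρ_J = cos(π/66) = 0.99887.
√(1−ρ_J²) = |sin(π/66)| = 0.047582
[ω*] 2 ÷ (1 + 0.047582) = 2 ÷ 1.047582 = 1.90916.
At ω = 1.90916 every |λ(B_ω)| = ω−1, so ρ_SOR = 0.90916.

ω* = 1.90916, ρ_SOR = 0.90916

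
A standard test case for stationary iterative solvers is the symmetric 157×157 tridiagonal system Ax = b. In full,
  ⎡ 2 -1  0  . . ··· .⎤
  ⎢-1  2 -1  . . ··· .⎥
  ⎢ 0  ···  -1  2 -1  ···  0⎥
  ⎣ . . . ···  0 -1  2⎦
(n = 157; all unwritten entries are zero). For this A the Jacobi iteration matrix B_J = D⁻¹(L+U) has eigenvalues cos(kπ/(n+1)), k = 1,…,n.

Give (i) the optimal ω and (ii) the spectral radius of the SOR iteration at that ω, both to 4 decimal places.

n=157: λ(B_J) = 1 − λ(A)/2 = cos(kπ/158); k=1 gives ρ_J = 0.9998.
√(1−ρ_J²) simplifies to sin(π/158) = 0.01988.
Then 2/(1+√(1−ρ_J²)) = 2/(1+0.01988); ω* = 2/1.01988 = 1.9610.
Hence ρ(B_{ω*}) = 1.9610 − 1 = 0.9610.

ω* = 1.9610, ρ_SOR = 0.9610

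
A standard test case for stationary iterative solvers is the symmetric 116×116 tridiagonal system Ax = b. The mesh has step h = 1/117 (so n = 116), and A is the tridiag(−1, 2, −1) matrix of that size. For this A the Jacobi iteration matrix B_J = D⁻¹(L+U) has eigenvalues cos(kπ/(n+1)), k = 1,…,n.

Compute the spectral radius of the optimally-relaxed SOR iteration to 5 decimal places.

ρ_SOR = 0.94771

ρ_J = max_k |cos(kπ/117)| = cos(π/117) = 0.99964
√(1−ρ_J²) simplifies to sin(π/117) = 0.026848.
ω* = 2/(1 + 0.026848) = 2/1.026848 = 1.94771.
[ρ_SOR] ω* − 1 = 0.94771.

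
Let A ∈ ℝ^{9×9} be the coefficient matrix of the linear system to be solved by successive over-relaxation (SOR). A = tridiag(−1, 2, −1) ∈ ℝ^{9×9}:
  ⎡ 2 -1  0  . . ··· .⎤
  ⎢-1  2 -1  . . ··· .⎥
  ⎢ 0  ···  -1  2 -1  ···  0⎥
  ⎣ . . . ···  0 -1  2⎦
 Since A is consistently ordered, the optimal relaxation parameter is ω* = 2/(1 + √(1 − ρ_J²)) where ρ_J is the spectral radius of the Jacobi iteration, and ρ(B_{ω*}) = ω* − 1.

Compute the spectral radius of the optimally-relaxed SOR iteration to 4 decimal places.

½·tridiag(1,0,1) at n=9: λ_k = cos(kπ/10); max |λ| at k=1 ⇒ ρ_J = cos(π/10) ≈ 0.9511.
1 − cos²(π/10) = sin²(π/10) ⇒ √(1−ρ_J²) = sin(π/10) = 0.30902.
So ω* = 2/1.30902 = 1.5279 (Young).
Hence ρ(B_{ω*}) = 1.5279 − 1 = 0.5279.

ρ_SOR = 0.5279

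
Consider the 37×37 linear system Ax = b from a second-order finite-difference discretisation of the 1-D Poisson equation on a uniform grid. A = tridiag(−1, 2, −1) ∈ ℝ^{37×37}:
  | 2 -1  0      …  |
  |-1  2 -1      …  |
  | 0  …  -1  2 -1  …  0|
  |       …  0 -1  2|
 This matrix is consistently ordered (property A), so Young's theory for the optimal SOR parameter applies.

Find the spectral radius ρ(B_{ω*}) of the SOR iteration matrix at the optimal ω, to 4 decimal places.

n=37: λ(B_J) = 1 − λ(A)/2 = cos(kπ/38); k=1 gives ρ_J = 0.9966.
1 − cos²(π/38) = sin²(π/38) ⇒ √(1−ρ_J²) = sin(π/38) = 0.08258.
Then 2/(1+√(1−ρ_J²)) = 2/(1+0.08258); ω* = 2/1.08258 = 1.8474.
and ρ(B_{ω*}) = 1.8474 − 1 = 0.8474.

ρ_SOR = 0.8474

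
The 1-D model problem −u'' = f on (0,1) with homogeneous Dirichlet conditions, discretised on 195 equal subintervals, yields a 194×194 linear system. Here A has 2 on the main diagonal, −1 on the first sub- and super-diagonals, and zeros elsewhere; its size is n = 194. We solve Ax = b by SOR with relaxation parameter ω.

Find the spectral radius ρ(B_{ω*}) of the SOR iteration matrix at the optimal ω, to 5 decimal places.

ρ_SOR = 0.96829

With n=194, ρ(Jacobi) = cos(π/195) = 0.99987.
√(1−ρ_J²) simplifies to sin(π/195) = 0.016110.
Then 2/(1+√(1−ρ_J²)) = 2/(1+0.016110); ω* = 2/1.016110 = 1.96829.
and ρ(B_{ω*}) = 1.96829 − 1 = 0.96829.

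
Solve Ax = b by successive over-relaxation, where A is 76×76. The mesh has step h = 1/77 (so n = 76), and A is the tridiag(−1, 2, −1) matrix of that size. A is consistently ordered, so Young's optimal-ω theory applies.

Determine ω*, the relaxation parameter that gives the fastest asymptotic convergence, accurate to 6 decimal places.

With n=76, ρ(Jacobi) = cos(π/77) = 0.999168.
√(1−ρ_J²) simplifies to sin(π/77) = 0.0407886.
ω* = 2/(1+0.0407886) = 1.921620
ρ(B_{ω*}) = ω*−1 = 0.921620

ω* = 1.921620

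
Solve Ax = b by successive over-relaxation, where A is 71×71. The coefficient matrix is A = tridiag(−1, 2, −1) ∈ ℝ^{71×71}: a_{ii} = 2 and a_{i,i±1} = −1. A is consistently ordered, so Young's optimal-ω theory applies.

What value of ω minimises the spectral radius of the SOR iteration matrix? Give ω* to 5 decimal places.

ω* = 1.91641

n=71: λ(B_J) = 1 − λ(A)/2 = cos(kπ/72); k=1 gives ρ_J = 0.99905.
1 − cos²(π/72) = sin²(π/72) ⇒ √(1−ρ_J²) = sin(π/72) = 0.043619.
Then 2/(1+√(1−ρ_J²)) = 2/(1+0.043619); ω* = 2/1.043619 = 1.91641.
and ρ(B_{ω*}) = 1.91641 − 1 = 0.91641.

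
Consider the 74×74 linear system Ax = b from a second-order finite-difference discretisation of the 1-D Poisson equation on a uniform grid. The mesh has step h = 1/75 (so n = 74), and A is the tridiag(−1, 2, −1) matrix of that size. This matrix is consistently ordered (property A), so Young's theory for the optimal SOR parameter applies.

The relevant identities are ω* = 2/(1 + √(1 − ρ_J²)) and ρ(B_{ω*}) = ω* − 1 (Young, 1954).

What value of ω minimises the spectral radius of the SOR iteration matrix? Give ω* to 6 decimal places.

½·tridiag(1,0,1) at n=74: λ_k = cos(kπ/75); max |λ| at k=1 ⇒ ρ_J = cos(π/75) ≈ 0.999123.
√(1 − cos²(π/75)) = sin(π/75) ≈ 0.0418757.
So ω* = 2/1.0418757 = 1.919615 (Young).
Hence ρ(B_{ω*}) = 1.919615 − 1 = 0.919615.

ω* = 1.919615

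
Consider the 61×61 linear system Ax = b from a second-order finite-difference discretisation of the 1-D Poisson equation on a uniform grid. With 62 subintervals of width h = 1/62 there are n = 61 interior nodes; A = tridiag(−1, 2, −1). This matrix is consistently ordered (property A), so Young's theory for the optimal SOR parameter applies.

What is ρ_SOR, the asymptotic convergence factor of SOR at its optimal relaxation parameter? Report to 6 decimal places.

ρ_SOR = 0.903585

B_J for the 61×61 system has eigenvalues cos(kπ/62); ρ_J = cos(π/62) = 0.998717.
√(1−ρ_J²) simplifies to sin(π/62) = 0.0506492.
ω* = 2/(1 + 0.0506492) = 2/1.0506492 = 1.903585.
[ρ_SOR] ω* − 1 = 0.903585.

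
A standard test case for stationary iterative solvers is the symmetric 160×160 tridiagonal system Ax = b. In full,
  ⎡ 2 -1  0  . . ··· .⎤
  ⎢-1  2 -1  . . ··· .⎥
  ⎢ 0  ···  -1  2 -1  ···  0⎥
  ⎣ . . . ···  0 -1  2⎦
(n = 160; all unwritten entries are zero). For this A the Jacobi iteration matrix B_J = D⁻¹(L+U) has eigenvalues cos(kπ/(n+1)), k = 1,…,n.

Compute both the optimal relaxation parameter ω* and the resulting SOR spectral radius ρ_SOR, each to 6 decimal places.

ω* = 1.961723, ρ_SOR = 0.961723

With n=160, ρ(Jacobi) = cos(π/161) = 0.999810.
√(1 − cos²(π/161)) = sin(π/161) ≈ 0.0195118.
[ω*] 2 ÷ (1 + 0.0195118) = 2 ÷ 1.0195118 = 1.961723.
ρ_SOR = ω* − 1 = 1.961723 − 1 = 0.961723.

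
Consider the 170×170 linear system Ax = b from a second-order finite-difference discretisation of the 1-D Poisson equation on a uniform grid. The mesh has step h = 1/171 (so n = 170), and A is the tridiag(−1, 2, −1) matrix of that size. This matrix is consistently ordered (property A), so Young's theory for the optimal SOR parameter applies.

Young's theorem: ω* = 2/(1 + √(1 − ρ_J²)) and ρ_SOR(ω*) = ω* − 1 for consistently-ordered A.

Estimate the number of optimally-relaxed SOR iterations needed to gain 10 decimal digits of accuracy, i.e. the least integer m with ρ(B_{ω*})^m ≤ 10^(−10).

[ρ_J] n=170: ρ(B_J) = cos(π/(n+1)) = cos(π/171) = 0.9998312.
√(1−ρ_J²) simplifies to sin(π/171) = 0.0183709.
Young: ω* = 2/(1+√(1−ρ_J²)) = 2/(1+0.0183709) = 2/1.0183709 = 1.9639210.
and ρ(B_{ω*}) = 1.9639210 − 1 = 0.9639210.
m ≥ 10·ln10 / (−ln 0.9639210) = 626.625; smallest integer m = 627.

m = 627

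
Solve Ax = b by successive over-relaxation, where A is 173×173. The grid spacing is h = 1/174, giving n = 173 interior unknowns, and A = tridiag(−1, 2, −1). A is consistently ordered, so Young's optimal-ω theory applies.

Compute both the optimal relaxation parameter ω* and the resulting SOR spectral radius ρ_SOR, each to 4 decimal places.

ω* = 1.9645, ρ_SOR = 0.9645

ρ_J = max_k |cos(kπ/174)| = cos(π/174) = 0.9998
1 − cos²(π/174) = sin²(π/174) ⇒ √(1−ρ_J²) = sin(π/174) = 0.01805.
Young: ω* = 2/(1+√(1−ρ_J²)) = 2/(1+0.01805) = 2/1.01805 = 1.9645.
ρ_SOR = ω* − 1 ≈ 0.9645.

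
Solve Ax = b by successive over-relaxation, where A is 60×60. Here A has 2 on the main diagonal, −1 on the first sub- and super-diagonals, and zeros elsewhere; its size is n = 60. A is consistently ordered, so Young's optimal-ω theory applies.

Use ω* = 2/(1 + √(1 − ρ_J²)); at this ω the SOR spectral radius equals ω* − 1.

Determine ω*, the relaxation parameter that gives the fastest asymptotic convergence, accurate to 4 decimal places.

ω* = 1.9021

B_J for the 60×60 system has eigenvalues cos(kπ/61); ρ_J = cos(π/61) = 0.9987.
√(1 − cos²(π/61)) = sin(π/61) ≈ 0.05148.
[ω*] 2 ÷ (1 + 0.05148) = 2 ÷ 1.05148 = 1.9021.
[ρ_SOR] ω* − 1 = 0.9021.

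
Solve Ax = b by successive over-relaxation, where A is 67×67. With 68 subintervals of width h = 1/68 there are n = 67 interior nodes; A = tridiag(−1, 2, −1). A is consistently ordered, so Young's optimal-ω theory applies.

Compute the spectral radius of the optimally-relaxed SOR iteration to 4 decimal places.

ρ_SOR = 0.9117

ρ_J = max_k |cos(kπ/68)| = cos(π/68) = 0.9989
√(1−ρ_J²) = |sin(π/68)| = 0.04618
ω* = 2/(1+0.04618) = 1.9117
Hence ρ(B_{ω*}) = 1.9117 − 1 = 0.9117.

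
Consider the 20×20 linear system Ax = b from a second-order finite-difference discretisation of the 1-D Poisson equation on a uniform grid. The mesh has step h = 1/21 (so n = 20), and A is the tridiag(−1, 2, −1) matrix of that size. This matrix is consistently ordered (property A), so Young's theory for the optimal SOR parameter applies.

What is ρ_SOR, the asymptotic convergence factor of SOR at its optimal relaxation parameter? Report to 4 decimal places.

With n=20, ρ(Jacobi) = cos(π/21) = 0.9888.
√(1−ρ_J²) simplifies to sin(π/21) = 0.14904.
Young: ω* = 2/(1+√(1−ρ_J²)) = 2/(1+0.14904) = 2/1.14904 = 1.7406.
and ρ(B_{ω*}) = 1.7406 − 1 = 0.7406.

ρ_SOR = 0.7406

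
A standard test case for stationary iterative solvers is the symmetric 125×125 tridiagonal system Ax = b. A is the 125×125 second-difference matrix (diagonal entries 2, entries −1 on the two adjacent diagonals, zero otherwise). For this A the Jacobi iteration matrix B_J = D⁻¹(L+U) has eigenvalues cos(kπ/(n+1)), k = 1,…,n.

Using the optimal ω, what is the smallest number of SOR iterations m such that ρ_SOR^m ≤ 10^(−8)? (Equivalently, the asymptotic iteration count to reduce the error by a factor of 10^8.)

spectrum of D⁻¹(L+U) = {cos(kπ/126) : 1≤k≤125}; ρ_J = cos(π/126) = 0.9996892.
√(1−ρ_J²) simplifies to sin(π/126) = 0.0249307.
[ω*] 2 ÷ (1 + 0.0249307) = 2 ÷ 1.0249307 = 1.9513514.
ρ_SOR = ω* − 1 = 1.9513514 − 1 = 0.9513514.
(0.9513514)^m ≤ 10^{−8}  ⇒  m·ln(0.9513514) ≤ −8·ln10  ⇒  m ≥ 369.361  ⇒  m = 370

m = 370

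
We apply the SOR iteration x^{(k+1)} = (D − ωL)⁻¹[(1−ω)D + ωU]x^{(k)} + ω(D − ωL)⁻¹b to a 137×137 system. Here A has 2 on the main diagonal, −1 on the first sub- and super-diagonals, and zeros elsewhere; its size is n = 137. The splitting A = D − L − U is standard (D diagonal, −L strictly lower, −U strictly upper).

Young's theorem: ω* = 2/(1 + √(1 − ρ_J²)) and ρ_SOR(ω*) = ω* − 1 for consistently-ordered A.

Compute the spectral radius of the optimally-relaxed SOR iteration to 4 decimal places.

ρ_SOR = 0.9555

½·tridiag(1,0,1) at n=137: λ_k = cos(kπ/138); max |λ| at k=1 ⇒ ρ_J = cos(π/138) ≈ 0.9997.
1 − cos²(π/138) = sin²(π/138) ⇒ √(1−ρ_J²) = sin(π/138) = 0.02276.
Young: ω* = 2/(1+√(1−ρ_J²)) = 2/(1+0.02276) = 2/1.02276 = 1.9555.
ρ_SOR = ω* − 1 ≈ 0.9555.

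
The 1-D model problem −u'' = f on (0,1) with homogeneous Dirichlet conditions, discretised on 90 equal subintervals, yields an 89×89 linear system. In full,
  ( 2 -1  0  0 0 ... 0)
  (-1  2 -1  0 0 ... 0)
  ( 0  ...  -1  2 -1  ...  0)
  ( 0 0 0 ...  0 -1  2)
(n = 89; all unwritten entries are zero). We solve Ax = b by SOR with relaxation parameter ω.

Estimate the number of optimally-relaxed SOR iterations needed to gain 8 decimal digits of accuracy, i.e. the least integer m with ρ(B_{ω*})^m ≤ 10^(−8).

m = 264

spectrum of D⁻¹(L+U) = {cos(kπ/90) : 1≤k≤89}; ρ_J = cos(π/90) = 0.9993908.
√(1 − cos²(π/90)) = sin(π/90) ≈ 0.0348995.
Then 2/(1+√(1−ρ_J²)) = 2/(1+0.0348995); ω* = 2/1.0348995 = 1.9325548.
[ρ_SOR] ω* − 1 = 0.9325548.
m ≥ 8·ln10 / (−ln 0.9325548) = 263.803; smallest integer m = 264.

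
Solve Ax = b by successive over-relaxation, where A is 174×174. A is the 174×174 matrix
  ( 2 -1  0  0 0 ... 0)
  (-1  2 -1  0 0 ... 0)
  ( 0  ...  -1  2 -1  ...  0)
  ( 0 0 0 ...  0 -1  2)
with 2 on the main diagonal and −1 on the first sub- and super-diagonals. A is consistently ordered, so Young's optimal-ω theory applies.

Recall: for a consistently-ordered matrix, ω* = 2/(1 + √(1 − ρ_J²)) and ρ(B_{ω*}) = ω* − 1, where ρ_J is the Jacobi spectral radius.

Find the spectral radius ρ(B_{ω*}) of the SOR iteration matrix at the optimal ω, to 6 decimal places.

ρ_SOR = 0.964731

B_J for the 174×174 system has eigenvalues cos(kπ/175); ρ_J = cos(π/175) = 0.999839.
√(1−ρ_J²) simplifies to sin(π/175) = 0.0179510.
Young: ω* = 2/(1+√(1−ρ_J²)) = 2/(1+0.0179510) = 2/1.0179510 = 1.964731.
ρ(B_{ω*}) = ω*−1 = 0.964731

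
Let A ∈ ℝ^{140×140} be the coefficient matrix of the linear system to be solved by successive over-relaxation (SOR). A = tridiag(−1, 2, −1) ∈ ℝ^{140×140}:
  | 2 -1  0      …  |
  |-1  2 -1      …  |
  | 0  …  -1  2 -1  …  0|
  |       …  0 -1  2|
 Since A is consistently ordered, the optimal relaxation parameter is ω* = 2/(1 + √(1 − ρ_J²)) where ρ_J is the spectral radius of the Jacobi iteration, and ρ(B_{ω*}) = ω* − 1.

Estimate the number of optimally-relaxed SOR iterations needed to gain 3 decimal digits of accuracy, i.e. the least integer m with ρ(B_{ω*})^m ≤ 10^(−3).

m = 156

n=140: λ(B_J) = 1 − λ(A)/2 = cos(kπ/141); k=1 gives ρ_J = 0.9997518.
√(1−ρ_J²) simplifies to sin(π/141) = 0.0222790.
ω* = 2/(1+0.0222790) = 1.9564131
At ω = 1.9564131 every |λ(B_ω)| = ω−1, so ρ_SOR = 0.9564131.
3·ln10 = 6.90776; −ln(0.9564131) = 0.0445653; m = ⌈6.90776/0.0445653⌉ = ⌈155.003⌉ = 156.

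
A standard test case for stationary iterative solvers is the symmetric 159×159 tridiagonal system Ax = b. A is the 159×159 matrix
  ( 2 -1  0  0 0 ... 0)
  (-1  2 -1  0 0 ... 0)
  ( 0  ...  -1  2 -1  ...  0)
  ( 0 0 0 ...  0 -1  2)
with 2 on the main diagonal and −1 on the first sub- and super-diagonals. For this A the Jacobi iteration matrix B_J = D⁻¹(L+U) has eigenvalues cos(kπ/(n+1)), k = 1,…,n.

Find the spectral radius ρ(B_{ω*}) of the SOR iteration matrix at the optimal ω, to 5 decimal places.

[ρ_J] n=159: ρ(B_J) = cos(π/(n+1)) = cos(π/160) = 0.99981.
√(1−ρ_J²) simplifies to sin(π/160) = 0.019634.
Young: ω* = 2/(1+√(1−ρ_J²)) = 2/(1+0.019634) = 2/1.019634 = 1.96149.
At ω = 1.96149 every |λ(B_ω)| = ω−1, so ρ_SOR = 0.96149.

ρ_SOR = 0.96149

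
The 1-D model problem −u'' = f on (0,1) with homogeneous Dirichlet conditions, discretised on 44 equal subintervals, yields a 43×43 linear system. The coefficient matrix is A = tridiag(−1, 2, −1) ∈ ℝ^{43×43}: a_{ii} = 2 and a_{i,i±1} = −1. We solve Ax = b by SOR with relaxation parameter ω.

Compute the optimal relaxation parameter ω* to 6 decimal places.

With n=43, ρ(Jacobi) = cos(π/44) = 0.997452.
√(1−ρ_J²) = |sin(π/44)| = 0.0713392
ω* = 2 / (1 + 0.0713392) = 2 / 1.0713392 ≈ 1.866822.
At ω = 1.866822 every |λ(B_ω)| = ω−1, so ρ_SOR = 0.866822.

ω* = 1.866822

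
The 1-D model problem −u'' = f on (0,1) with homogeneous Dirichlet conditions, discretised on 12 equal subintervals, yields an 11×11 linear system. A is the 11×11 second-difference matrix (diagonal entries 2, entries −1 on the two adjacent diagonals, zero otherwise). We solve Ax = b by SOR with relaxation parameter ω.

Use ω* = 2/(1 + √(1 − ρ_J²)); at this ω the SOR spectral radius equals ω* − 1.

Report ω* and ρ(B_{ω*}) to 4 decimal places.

ω* = 1.5888, ρ_SOR = 0.5888

With n=11, ρ(Jacobi) = cos(π/12) = 0.9659.
1 − cos²(π/12) = sin²(π/12) ⇒ √(1−ρ_J²) = sin(π/12) = 0.25882.
So ω* = 2/1.25882 = 1.5888 (Young).
[ρ_SOR] ω* − 1 = 0.5888.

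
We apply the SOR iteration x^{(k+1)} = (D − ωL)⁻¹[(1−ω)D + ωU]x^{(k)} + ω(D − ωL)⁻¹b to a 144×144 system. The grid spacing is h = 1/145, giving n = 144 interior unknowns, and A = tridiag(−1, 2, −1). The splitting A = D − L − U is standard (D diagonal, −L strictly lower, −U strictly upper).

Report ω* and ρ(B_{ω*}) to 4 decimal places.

[ρ_J] n=144: ρ(B_J) = cos(π/(n+1)) = cos(π/145) = 0.9998.
√(1−ρ_J²) simplifies to sin(π/145) = 0.02166.
ω* = 2/(1+0.02166) = 1.9576
At ω = 1.9576 every |λ(B_ω)| = ω−1, so ρ_SOR = 0.9576.

ω* = 1.9576, ρ_SOR = 0.9576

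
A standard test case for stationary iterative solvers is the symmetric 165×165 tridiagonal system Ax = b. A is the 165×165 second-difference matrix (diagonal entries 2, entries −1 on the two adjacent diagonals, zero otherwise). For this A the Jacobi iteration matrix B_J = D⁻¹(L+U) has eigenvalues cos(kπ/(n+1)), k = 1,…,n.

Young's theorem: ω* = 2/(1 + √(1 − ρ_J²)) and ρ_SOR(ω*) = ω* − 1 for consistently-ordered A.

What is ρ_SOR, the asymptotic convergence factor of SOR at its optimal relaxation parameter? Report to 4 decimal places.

B_J for the 165×165 system has eigenvalues cos(kπ/166); ρ_J = cos(π/166) = 0.9998.
√(1 − cos²(π/166)) = sin(π/166) ≈ 0.01892.
ω* = 2 / (1 + 0.01892) = 2 / 1.01892 ≈ 1.9629.
At ω = 1.9629 every |λ(B_ω)| = ω−1, so ρ_SOR = 0.9629.

ρ_SOR = 0.9629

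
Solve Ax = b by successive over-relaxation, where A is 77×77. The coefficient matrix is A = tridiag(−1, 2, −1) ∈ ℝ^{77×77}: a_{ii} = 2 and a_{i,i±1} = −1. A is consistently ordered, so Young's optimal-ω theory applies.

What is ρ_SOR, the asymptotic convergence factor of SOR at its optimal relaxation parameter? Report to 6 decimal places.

B_J for the 77×77 system has eigenvalues cos(kπ/78); ρ_J = cos(π/78) = 0.999189.
1 − cos²(π/78) = sin²(π/78) ⇒ √(1−ρ_J²) = sin(π/78) = 0.0402659.
ω* = 2 / (1 + 0.0402659) = 2 / 1.0402659 ≈ 1.922585.
ρ_SOR = ω* − 1 ≈ 0.922585.

ρ_SOR = 0.922585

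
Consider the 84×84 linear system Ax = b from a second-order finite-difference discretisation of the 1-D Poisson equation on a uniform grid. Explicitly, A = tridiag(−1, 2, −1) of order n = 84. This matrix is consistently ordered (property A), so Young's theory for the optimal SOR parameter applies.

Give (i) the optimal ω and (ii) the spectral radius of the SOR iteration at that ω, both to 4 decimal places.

spectrum of D⁻¹(L+U) = {cos(kπ/85) : 1≤k≤84}; ρ_J = cos(π/85) = 0.9993.
1 − cos²(π/85) = sin²(π/85) ⇒ √(1−ρ_J²) = sin(π/85) = 0.03695.
[ω*] 2 ÷ (1 + 0.03695) = 2 ÷ 1.03695 = 1.9287.
ρ(B_{ω*}) = ω*−1 = 0.9287

ω* = 1.9287, ρ_SOR = 0.9287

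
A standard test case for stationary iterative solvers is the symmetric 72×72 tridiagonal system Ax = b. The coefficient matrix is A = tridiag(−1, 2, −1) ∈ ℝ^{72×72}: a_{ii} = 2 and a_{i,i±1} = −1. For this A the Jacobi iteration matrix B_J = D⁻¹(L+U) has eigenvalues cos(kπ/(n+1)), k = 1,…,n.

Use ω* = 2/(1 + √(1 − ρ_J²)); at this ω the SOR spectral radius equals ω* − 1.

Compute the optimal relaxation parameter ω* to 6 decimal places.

ω* = 1.917505

With n=72, ρ(Jacobi) = cos(π/73) = 0.999074.
√(1−ρ_J²) = |sin(π/73)| = 0.0430222
So ω* = 2/1.0430222 = 1.917505 (Young).
At ω = 1.917505 every |λ(B_ω)| = ω−1, so ρ_SOR = 0.917505.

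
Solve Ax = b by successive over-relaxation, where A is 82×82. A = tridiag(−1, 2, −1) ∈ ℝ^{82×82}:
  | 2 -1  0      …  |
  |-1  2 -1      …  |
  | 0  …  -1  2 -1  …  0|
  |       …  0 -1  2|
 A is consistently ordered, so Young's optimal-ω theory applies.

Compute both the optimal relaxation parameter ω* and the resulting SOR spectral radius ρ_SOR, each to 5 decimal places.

½·tridiag(1,0,1) at n=82: λ_k = cos(kπ/83); max |λ| at k=1 ⇒ ρ_J = cos(π/83) ≈ 0.99928.
√(1−ρ_J²) simplifies to sin(π/83) = 0.037841.
Young: ω* = 2/(1+√(1−ρ_J²)) = 2/(1+0.037841) = 2/1.037841 = 1.92708.
At ω = 1.92708 every |λ(B_ω)| = ω−1, so ρ_SOR = 0.92708.

ω* = 1.92708, ρ_SOR = 0.92708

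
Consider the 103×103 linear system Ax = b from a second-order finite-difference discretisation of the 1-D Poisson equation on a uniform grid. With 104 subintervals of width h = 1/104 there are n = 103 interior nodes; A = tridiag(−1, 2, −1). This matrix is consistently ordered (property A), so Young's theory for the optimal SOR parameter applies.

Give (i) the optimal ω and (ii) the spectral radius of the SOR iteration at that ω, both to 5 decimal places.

ω* = 1.94136, ρ_SOR = 0.94136

[ρ_J] n=103: ρ(B_J) = cos(π/(n+1)) = cos(π/104) = 0.99954.
√(1−ρ_J²) = |sin(π/104)| = 0.030203
Then 2/(1+√(1−ρ_J²)) = 2/(1+0.030203); ω* = 2/1.030203 = 1.94136.
Hence ρ(B_{ω*}) = 1.94136 − 1 = 0.94136.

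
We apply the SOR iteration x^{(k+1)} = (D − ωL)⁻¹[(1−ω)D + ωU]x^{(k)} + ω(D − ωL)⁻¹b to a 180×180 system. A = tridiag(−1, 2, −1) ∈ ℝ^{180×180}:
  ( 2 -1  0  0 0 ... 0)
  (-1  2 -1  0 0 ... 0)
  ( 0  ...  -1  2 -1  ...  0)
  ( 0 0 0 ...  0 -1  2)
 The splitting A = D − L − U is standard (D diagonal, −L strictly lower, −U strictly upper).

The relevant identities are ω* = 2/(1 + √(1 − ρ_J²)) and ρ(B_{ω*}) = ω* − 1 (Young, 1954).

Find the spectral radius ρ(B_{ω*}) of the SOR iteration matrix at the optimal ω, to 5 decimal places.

ρ_SOR = 0.96588

½·tridiag(1,0,1) at n=180: λ_k = cos(kπ/181); max |λ| at k=1 ⇒ ρ_J = cos(π/181) ≈ 0.99985.
√(1−ρ_J²) simplifies to sin(π/181) = 0.017356.
Then 2/(1+√(1−ρ_J²)) = 2/(1+0.017356); ω* = 2/1.017356 = 1.96588.
[ρ_SOR] ω* − 1 = 0.96588.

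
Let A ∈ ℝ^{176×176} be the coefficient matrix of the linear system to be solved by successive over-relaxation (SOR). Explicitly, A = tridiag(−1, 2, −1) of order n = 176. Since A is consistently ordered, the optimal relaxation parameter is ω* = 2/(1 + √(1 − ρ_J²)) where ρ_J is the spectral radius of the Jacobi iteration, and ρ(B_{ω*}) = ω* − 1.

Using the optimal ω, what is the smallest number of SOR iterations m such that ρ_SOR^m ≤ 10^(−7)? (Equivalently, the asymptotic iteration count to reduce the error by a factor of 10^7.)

m = 455

n=176: λ(B_J) = 1 − λ(A)/2 = cos(kπ/177); k=1 gives ρ_J = 0.9998425.
√(1 − cos²(π/177)) = sin(π/177) ≈ 0.0177482.
ω* = 2/(1+0.0177482) = 1.9651226
At ω = 1.9651226 every |λ(B_ω)| = ω−1, so ρ_SOR = 0.9651226.
Need (0.9651226)^m ≤ 10^(−7): m ≥ 7·ln10/|ln 0.9651226| = 16.1181/0.0355001 = 454.030 ⇒ m = 455.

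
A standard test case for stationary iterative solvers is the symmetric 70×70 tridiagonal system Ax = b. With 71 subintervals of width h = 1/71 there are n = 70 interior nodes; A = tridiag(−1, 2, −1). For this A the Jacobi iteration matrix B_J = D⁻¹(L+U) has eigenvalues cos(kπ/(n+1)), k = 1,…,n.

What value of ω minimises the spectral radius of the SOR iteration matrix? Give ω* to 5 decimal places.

ω* = 1.91528

ρ_J = max_k |cos(kπ/71)| = cos(π/71) = 0.99902
root = sin(π/71) = 0.044233  (since 1−cos² = sin²).
ω* = 2/(1+0.044233) = 1.91528
and ρ(B_{ω*}) = 1.91528 − 1 = 0.91528.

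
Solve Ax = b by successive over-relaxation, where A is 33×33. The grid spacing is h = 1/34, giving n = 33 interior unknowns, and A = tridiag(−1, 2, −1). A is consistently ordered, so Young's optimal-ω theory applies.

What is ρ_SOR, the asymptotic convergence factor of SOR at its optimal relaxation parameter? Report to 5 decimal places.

ρ_SOR = 0.83105

spectrum of D⁻¹(L+U) = {cos(kπ/34) : 1≤k≤33}; ρ_J = cos(π/34) = 0.99573.
1 − cos²(π/34) = sin²(π/34) ⇒ √(1−ρ_J²) = sin(π/34) = 0.092268.
So ω* = 2/1.092268 = 1.83105 (Young).
[ρ_SOR] ω* − 1 = 0.83105.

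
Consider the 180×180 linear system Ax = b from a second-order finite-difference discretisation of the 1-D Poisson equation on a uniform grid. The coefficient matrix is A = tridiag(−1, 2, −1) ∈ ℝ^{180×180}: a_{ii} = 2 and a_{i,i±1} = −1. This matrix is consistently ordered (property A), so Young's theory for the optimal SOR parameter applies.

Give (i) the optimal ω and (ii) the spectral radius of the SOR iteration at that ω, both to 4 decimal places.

ω* = 1.9659, ρ_SOR = 0.9659

½·tridiag(1,0,1) at n=180: λ_k = cos(kπ/181); max |λ| at k=1 ⇒ ρ_J = cos(π/181) ≈ 0.9998.
√(1−ρ_J²) = |sin(π/181)| = 0.01736
[ω*] 2 ÷ (1 + 0.01736) = 2 ÷ 1.01736 = 1.9659.
and ρ(B_{ω*}) = 1.9659 − 1 = 0.9659.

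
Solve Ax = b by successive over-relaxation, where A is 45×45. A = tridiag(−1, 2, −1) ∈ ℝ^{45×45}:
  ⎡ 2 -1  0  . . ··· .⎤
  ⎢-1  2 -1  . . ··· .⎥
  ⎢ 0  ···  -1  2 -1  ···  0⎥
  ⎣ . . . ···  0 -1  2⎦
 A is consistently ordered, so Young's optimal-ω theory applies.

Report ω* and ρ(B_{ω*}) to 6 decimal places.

spectrum of D⁻¹(L+U) = {cos(kπ/46) : 1≤k≤45}; ρ_J = cos(π/46) = 0.997669.
√(1−ρ_J²) simplifies to sin(π/46) = 0.0682424.
Young: ω* = 2/(1+√(1−ρ_J²)) = 2/(1+0.0682424) = 2/1.0682424 = 1.872234.
[ρ_SOR] ω* − 1 = 0.872234.

ω* = 1.872234, ρ_SOR = 0.872234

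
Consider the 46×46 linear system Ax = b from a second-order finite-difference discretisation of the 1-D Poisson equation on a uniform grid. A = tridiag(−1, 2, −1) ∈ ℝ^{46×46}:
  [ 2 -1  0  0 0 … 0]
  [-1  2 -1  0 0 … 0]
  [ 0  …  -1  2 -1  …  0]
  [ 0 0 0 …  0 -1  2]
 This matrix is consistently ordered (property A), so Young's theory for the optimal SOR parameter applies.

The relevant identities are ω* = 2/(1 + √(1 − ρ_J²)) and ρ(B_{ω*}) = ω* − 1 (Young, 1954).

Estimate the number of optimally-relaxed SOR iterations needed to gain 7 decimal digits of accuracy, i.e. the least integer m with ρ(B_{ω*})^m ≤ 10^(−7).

m = 121

n=46: λ(B_J) = 1 − λ(A)/2 = cos(kπ/47); k=1 gives ρ_J = 0.9977669.
√(1−ρ_J²) simplifies to sin(π/47) = 0.0667926.
ω* = 2/(1 + 0.0667926) = 2/1.0667926 = 1.8747787.
ρ(B_{ω*}) = ω*−1 = 0.8747787
Need (0.8747787)^m ≤ 10^(−7): m ≥ 7·ln10/|ln 0.8747787| = 16.1181/0.133784 = 120.479 ⇒ m = 121.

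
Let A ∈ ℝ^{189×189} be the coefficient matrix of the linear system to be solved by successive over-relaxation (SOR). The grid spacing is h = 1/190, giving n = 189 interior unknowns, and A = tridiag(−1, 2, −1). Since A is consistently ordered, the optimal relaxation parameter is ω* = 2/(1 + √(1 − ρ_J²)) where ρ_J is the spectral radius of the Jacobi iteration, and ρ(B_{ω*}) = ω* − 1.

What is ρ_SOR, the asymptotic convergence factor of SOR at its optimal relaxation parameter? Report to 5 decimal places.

½·tridiag(1,0,1) at n=189: λ_k = cos(kπ/190); max |λ| at k=1 ⇒ ρ_J = cos(π/190) ≈ 0.99986.
1 − cos²(π/190) = sin²(π/190) ⇒ √(1−ρ_J²) = sin(π/190) = 0.016534.
ω* = 2/(1 + 0.016534) = 2/1.016534 = 1.96747.
Hence ρ(B_{ω*}) = 1.96747 − 1 = 0.96747.

ρ_SOR = 0.96747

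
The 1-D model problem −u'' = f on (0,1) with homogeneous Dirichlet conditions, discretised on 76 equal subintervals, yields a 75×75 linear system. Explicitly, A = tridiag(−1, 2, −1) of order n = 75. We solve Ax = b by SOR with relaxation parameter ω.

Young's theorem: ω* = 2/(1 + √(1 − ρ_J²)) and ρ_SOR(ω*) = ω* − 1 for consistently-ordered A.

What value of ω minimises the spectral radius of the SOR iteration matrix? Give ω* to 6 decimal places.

½·tridiag(1,0,1) at n=75: λ_k = cos(kπ/76); max |λ| at k=1 ⇒ ρ_J = cos(π/76) ≈ 0.999146.
root = sin(π/76) = 0.0413250  (since 1−cos² = sin²).
Young: ω* = 2/(1+√(1−ρ_J²)) = 2/(1+0.0413250) = 2/1.0413250 = 1.920630.
and ρ(B_{ω*}) = 1.920630 − 1 = 0.920630.

ω* = 1.920630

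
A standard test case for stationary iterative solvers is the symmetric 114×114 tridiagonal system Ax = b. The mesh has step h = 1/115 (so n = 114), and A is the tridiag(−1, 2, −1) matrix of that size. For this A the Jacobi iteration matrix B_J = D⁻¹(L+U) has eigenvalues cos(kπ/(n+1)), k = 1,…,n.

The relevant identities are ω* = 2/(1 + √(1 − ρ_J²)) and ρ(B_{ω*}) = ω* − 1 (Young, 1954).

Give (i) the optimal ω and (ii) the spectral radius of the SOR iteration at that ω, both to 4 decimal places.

With n=114, ρ(Jacobi) = cos(π/115) = 0.9996.
√(1 − cos²(π/115)) = sin(π/115) ≈ 0.02731.
ω* = 2/(1 + 0.02731) = 2/1.02731 = 1.9468.
ρ(B_{ω*}) = ω*−1 = 0.9468

ω* = 1.9468, ρ_SOR = 0.9468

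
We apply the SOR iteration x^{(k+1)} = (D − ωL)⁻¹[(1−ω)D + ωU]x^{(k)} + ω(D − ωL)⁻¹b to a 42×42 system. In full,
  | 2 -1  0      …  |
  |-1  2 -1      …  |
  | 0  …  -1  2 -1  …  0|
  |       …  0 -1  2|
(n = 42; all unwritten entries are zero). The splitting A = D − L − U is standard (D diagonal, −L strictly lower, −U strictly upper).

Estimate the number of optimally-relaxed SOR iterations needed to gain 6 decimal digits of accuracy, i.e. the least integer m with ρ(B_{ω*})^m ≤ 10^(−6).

m = 95

ρ_J = max_k |cos(kπ/43)| = cos(π/43) = 0.9973323
√(1 − cos²(π/43)) = sin(π/43) ≈ 0.0729953.
Then 2/(1+√(1−ρ_J²)) = 2/(1+0.0729953); ω* = 2/1.0729953 = 1.8639411.
and ρ(B_{ω*}) = 1.8639411 − 1 = 0.8639411.
ρ_SOR^m ≤ 10^(−6) ⇔ m ≥ 6·ln10/(−ln 0.8639411) = 13.8155/0.146251 = 94.464; m = ⌈94.464⌉ = 95.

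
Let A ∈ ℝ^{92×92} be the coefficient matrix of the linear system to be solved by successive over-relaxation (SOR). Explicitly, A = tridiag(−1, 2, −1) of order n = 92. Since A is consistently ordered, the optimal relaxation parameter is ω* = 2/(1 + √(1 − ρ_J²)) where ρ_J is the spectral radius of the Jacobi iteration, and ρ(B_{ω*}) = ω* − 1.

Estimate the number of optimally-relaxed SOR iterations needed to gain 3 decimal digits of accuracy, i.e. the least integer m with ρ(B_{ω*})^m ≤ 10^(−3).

m = 103

With n=92, ρ(Jacobi) = cos(π/93) = 0.9994295.
root = sin(π/93) = 0.0337741  (since 1−cos² = sin²).
Young: ω* = 2/(1+√(1−ρ_J²)) = 2/(1+0.0337741) = 2/1.0337741 = 1.9346586.
Hence ρ(B_{ω*}) = 1.9346586 − 1 = 0.9346586.
Need (0.9346586)^m ≤ 10^(−3): m ≥ 3·ln10/|ln 0.9346586| = 6.90776/0.067574 = 102.225 ⇒ m = 103.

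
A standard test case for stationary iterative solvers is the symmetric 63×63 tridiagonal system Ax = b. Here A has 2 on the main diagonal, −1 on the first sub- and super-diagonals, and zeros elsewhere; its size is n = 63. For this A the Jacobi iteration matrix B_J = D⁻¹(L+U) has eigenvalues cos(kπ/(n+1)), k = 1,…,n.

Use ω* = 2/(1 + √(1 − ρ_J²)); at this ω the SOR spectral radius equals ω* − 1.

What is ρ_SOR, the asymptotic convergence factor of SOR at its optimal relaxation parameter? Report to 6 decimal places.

ρ_SOR = 0.906455

ρ_J = max_k |cos(kπ/64)| = cos(π/64) = 0.998795
√(1 − cos²(π/64)) = sin(π/64) ≈ 0.0490677.
Then 2/(1+√(1−ρ_J²)) = 2/(1+0.0490677); ω* = 2/1.0490677 = 1.906455.
and ρ(B_{ω*}) = 1.906455 − 1 = 0.906455.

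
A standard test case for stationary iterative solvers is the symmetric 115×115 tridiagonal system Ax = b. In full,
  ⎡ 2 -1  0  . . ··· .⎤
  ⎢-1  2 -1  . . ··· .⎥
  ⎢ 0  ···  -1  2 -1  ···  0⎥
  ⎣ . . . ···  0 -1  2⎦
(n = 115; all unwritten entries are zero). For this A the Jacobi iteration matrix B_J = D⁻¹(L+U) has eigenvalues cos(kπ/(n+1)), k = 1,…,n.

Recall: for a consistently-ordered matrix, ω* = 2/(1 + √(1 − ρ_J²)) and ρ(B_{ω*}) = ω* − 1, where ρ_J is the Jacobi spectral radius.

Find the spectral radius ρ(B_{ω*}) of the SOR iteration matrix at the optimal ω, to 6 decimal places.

n=115: λ(B_J) = 1 − λ(A)/2 = cos(kπ/116); k=1 gives ρ_J = 0.999633.
1 − cos²(π/116) = sin²(π/116) ⇒ √(1−ρ_J²) = sin(π/116) = 0.0270794.
ω* = 2 / (1 + 0.0270794) = 2 / 1.0270794 ≈ 1.947269.
ρ_SOR = ω* − 1 = 1.947269 − 1 = 0.947269.

ρ_SOR = 0.947269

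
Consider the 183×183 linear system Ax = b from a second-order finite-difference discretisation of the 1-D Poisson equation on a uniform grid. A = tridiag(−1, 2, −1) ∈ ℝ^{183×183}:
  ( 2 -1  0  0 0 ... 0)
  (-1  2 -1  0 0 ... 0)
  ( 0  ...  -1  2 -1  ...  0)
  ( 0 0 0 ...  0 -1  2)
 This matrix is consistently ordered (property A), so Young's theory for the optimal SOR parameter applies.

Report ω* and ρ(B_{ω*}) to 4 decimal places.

[ρ_J] n=183: ρ(B_J) = cos(π/(n+1)) = cos(π/184) = 0.9999.
√(1−ρ_J²) simplifies to sin(π/184) = 0.01707.
ω* = 2 / (1 + 0.01707) = 2 / 1.01707 ≈ 1.9664.
[ρ_SOR] ω* − 1 = 0.9664.

ω* = 1.9664, ρ_SOR = 0.9664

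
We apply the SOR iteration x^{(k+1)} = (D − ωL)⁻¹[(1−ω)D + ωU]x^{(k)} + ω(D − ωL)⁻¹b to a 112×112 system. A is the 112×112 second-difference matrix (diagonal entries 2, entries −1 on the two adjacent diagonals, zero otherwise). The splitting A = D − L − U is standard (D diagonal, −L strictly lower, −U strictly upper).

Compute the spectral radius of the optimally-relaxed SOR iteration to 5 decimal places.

B_J for the 112×112 system has eigenvalues cos(kπ/113); ρ_J = cos(π/113) = 0.99961.
√(1−ρ_J²) simplifies to sin(π/113) = 0.027798.
[ω*] 2 ÷ (1 + 0.027798) = 2 ÷ 1.027798 = 1.94591.
At ω = 1.94591 every |λ(B_ω)| = ω−1, so ρ_SOR = 0.94591.

ρ_SOR = 0.94591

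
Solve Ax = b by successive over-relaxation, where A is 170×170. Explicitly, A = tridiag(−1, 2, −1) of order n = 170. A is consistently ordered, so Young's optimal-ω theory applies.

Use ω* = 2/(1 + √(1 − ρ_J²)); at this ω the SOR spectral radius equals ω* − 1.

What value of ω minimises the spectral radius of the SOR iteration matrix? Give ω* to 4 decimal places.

ω* = 1.9639

n=170: λ(B_J) = 1 − λ(A)/2 = cos(kπ/171); k=1 gives ρ_J = 0.9998.
1 − cos²(π/171) = sin²(π/171) ⇒ √(1−ρ_J²) = sin(π/171) = 0.01837.
ω* = 2/(1 + 0.01837) = 2/1.01837 = 1.9639.
Hence ρ(B_{ω*}) = 1.9639 − 1 = 0.9639.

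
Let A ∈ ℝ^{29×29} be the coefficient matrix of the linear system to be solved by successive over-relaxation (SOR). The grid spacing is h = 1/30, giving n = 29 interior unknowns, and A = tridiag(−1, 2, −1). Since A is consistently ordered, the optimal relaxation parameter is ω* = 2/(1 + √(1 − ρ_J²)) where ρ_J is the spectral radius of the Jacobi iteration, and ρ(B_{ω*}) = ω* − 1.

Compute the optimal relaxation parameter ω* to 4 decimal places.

B_J for the 29×29 system has eigenvalues cos(kπ/30); ρ_J = cos(π/30) = 0.9945.
1 − cos²(π/30) = sin²(π/30) ⇒ √(1−ρ_J²) = sin(π/30) = 0.10453.
ω* = 2 / (1 + 0.10453) = 2 / 1.10453 ≈ 1.8107.
ρ(B_{ω*}) = ω*−1 = 0.8107

ω* = 1.8107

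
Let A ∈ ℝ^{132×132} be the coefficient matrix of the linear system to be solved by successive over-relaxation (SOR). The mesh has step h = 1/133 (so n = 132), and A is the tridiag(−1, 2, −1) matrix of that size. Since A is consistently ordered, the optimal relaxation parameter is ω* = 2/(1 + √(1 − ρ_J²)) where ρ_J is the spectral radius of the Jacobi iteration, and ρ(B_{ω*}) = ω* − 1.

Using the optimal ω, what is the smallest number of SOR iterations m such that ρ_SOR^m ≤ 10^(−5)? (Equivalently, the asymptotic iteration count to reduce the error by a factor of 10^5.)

B_J for the 132×132 system has eigenvalues cos(kπ/133); ρ_J = cos(π/133) = 0.9997210.
root = sin(π/133) = 0.0236188  (since 1−cos² = sin²).
Then 2/(1+√(1−ρ_J²)) = 2/(1+0.0236188); ω* = 2/1.0236188 = 1.9538524.
ρ_SOR = ω* − 1 = 1.9538524 − 1 = 0.9538524.
(0.9538524)^m ≤ 10^{−5}  ⇒  m·ln(0.9538524) ≤ −5·ln10  ⇒  m ≥ 243.678  ⇒  m = 244

m = 244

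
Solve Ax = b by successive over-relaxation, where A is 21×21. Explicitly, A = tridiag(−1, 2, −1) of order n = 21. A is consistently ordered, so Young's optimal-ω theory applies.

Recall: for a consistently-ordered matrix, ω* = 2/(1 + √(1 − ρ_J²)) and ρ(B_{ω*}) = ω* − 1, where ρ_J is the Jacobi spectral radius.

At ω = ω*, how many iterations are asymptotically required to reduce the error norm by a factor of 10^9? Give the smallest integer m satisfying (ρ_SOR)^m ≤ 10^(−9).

n=21: λ(B_J) = 1 − λ(A)/2 = cos(kπ/22); k=1 gives ρ_J = 0.9898214.
1 − cos²(π/22) = sin²(π/22) ⇒ √(1−ρ_J²) = sin(π/22) = 0.1423148.
ω* = 2 / (1 + 0.1423148) = 2 / 1.1423148 ≈ 1.7508309.
ρ(B_{ω*}) = ω*−1 = 0.7508309
9·ln10 = 20.7233; −ln(0.7508309) = 0.286575; m = ⌈20.7233/0.286575⌉ = ⌈72.314⌉ = 73.

m = 73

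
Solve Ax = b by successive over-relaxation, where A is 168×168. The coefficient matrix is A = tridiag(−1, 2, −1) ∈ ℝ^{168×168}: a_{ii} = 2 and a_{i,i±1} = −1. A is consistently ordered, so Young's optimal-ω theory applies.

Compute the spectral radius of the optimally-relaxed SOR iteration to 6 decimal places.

ρ_SOR = 0.963502

[ρ_J] n=168: ρ(B_J) = cos(π/(n+1)) = cos(π/169) = 0.999827.
√(1−ρ_J²) simplifies to sin(π/169) = 0.0185882.
ω* = 2/(1 + 0.0185882) = 2/1.0185882 = 1.963502.
Hence ρ(B_{ω*}) = 1.963502 − 1 = 0.963502.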